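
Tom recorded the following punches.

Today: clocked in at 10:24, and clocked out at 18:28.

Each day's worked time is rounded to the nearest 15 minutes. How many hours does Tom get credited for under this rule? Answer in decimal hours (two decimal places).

8.00 hours

Today: 10:24–18:28 = 8 h 4 min → rounds to 8 h 0 min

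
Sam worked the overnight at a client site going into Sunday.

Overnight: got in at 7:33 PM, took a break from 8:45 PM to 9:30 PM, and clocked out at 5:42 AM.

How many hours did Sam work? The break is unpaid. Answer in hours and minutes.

9 h 24 min

Overnight: 7:33 PM → midnight = 4 h 27 min; midnight → 5:42 AM = 5 h 42 min; span 10 h 9 min; less 45 min break → 9 h 24 min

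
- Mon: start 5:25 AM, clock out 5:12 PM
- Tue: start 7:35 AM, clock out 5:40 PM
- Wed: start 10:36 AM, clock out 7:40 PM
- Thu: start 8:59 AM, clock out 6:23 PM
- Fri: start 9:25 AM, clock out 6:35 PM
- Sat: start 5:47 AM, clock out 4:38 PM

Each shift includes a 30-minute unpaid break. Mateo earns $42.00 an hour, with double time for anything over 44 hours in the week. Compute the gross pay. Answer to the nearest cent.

$2969.40

Mon: 5:25 AM–5:12 PM = 11 h 47 min; less 30 min break → 11 h 17 min
Tue: 7:35 AM–5:40 PM = 10 h 5 min; less 30 min break → 9 h 35 min
Wed: 10:36 AM–7:40 PM = 9 h 4 min; less 30 min break → 8 h 34 min
Thu: 8:59 AM–6:23 PM = 9 h 24 min; less 30 min break → 8 h 54 min
Fri: 9:25 AM–6:35 PM = 9 h 10 min; less 30 min break → 8 h 40 min
Sat: 5:47 AM–4:38 PM = 10 h 51 min; less 30 min break → 10 h 21 min
Total worked: 57 h 21 min = 3441 min.
Regular 44 h 0 min = 2640 min at $42.00/h; overtime 13 h 21 min = 801 min at $84.00/h.
Pay = (2640 × $42.00 + 801 × $84.00) ÷ 60 = $2969.40.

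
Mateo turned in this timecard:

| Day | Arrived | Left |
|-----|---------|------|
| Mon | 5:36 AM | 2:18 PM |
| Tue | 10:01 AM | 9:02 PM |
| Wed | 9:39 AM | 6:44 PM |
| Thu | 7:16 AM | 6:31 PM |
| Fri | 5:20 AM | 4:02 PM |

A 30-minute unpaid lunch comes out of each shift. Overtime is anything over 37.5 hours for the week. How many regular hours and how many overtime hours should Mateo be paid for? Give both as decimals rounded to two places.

Regular 37.50 hours, overtime 10.75 hours

Mon: 5:36 AM–2:18 PM = 8 h 42 min; less 30 min break → 8 h 12 min
Tue: 10:01 AM–9:02 PM = 11 h 1 min; less 30 min break → 10 h 31 min
Wed: 9:39 AM–6:44 PM = 9 h 5 min; less 30 min break → 8 h 35 min
Thu: 7:16 AM–6:31 PM = 11 h 15 min; less 30 min break → 10 h 45 min
Fri: 5:20 AM–4:02 PM = 10 h 42 min; less 30 min break → 10 h 12 min
Total worked: 48 h 15 min = 48.25 h.
Threshold 37.5 h → overtime 10 h 45 min, regular 37 h 30 min.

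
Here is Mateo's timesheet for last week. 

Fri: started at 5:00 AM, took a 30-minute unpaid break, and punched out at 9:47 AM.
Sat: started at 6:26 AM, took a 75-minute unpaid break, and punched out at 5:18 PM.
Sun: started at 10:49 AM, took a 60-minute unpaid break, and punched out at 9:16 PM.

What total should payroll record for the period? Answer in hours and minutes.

Fri: 5:00 AM–9:47 AM = 4 h 47 min; less 30 min break → 4 h 17 min
Sat: 6:26 AM–5:18 PM = 10 h 52 min; less 75 min break → 9 h 37 min
Sun: 10:49 AM–9:16 PM = 10 h 27 min; less 60 min break → 9 h 27 min
Total: 4 h 17 min + 9 h 37 min + 9 h 27 min = 23 h 21 min.

23 h 21 min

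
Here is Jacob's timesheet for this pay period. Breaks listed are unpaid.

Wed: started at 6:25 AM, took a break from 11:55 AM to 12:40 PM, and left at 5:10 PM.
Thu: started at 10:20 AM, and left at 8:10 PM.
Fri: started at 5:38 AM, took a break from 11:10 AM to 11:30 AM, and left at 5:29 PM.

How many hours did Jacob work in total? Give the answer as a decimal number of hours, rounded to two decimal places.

31.35 hours

Wed: 6:25 AM–5:10 PM = 10 h 45 min; less 45 min break → 10 h 0 min
Thu: 10:20 AM–8:10 PM = 9 h 50 min
Fri: 5:38 AM–5:29 PM = 11 h 51 min; less 20 min break → 11 h 31 min
Total: 10 h 0 min + 9 h 50 min + 11 h 31 min = 31 h 21 min.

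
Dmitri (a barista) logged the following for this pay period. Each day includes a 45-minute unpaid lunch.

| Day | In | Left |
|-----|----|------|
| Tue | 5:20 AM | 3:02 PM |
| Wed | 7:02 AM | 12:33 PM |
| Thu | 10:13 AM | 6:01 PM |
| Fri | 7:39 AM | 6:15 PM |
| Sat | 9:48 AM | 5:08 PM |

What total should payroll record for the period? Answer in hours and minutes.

Tue: 5:20 AM–3:02 PM = 9 h 42 min; less 45 min break → 8 h 57 min
Wed: 7:02 AM–12:33 PM = 5 h 31 min; less 45 min break → 4 h 46 min
Thu: 10:13 AM–6:01 PM = 7 h 48 min; less 45 min break → 7 h 3 min
Fri: 7:39 AM–6:15 PM = 10 h 36 min; less 45 min break → 9 h 51 min
Sat: 9:48 AM–5:08 PM = 7 h 20 min; less 45 min break → 6 h 35 min
Total: 8 h 57 min + 4 h 46 min + 7 h 3 min + 9 h 51 min + 6 h 35 min = 37 h 12 min.

37 h 12 min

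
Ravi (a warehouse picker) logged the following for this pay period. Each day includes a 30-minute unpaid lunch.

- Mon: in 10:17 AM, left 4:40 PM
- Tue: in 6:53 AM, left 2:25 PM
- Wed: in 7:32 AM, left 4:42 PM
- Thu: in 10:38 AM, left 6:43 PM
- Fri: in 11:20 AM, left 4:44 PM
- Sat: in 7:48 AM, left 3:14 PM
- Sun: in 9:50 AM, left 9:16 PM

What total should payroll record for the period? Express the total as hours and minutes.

51 h 56 min

Mon: 10:17 AM–4:40 PM = 6 h 23 min; less 30 min break → 5 h 53 min
Tue: 6:53 AM–2:25 PM = 7 h 32 min; less 30 min break → 7 h 2 min
Wed: 7:32 AM–4:42 PM = 9 h 10 min; less 30 min break → 8 h 40 min
Thu: 10:38 AM–6:43 PM = 8 h 5 min; less 30 min break → 7 h 35 min
Fri: 11:20 AM–4:44 PM = 5 h 24 min; less 30 min break → 4 h 54 min
Sat: 7:48 AM–3:14 PM = 7 h 26 min; less 30 min break → 6 h 56 min
Sun: 9:50 AM–9:16 PM = 11 h 26 min; less 30 min break → 10 h 56 min
Total: 5 h 53 min + 7 h 2 min + 8 h 40 min + 7 h 35 min + 4 h 54 min + 6 h 56 min + 10 h 56 min = 51 h 56 min.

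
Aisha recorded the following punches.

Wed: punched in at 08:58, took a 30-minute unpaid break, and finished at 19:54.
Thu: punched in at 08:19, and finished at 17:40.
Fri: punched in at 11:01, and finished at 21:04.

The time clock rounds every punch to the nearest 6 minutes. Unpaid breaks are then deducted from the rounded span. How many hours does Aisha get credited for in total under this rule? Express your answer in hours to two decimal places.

Wed: in 08:58→09:00, out 19:54→19:54; 10 h 54 min − 30 min = 10 h 24 min
Thu: in 08:19→08:18, out 17:40→17:42; 9 h 24 min
Fri: in 11:01→11:00, out 21:04→21:06; 10 h 6 min
Total credited: 29 h 54 min.

29.90 hours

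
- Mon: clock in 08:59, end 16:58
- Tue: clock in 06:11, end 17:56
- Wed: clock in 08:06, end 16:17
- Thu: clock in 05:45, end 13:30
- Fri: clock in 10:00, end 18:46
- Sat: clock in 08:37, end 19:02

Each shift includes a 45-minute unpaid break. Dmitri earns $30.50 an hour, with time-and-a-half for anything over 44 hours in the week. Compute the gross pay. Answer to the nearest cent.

$1632.51

Mon: 08:59–16:58 = 7 h 59 min; less 45 min break → 7 h 14 min
Tue: 06:11–17:56 = 11 h 45 min; less 45 min break → 11 h 0 min
Wed: 08:06–16:17 = 8 h 11 min; less 45 min break → 7 h 26 min
Thu: 05:45–13:30 = 7 h 45 min; less 45 min break → 7 h 0 min
Fri: 10:00–18:46 = 8 h 46 min; less 45 min break → 8 h 1 min
Sat: 08:37–19:02 = 10 h 25 min; less 45 min break → 9 h 40 min
Total worked: 50 h 21 min = 3021 min.
Regular 44 h 0 min = 2640 min at $30.50/h; overtime 6 h 21 min = 381 min at $45.75/h.
Pay = (2640 × $30.50 + 381 × $45.75) ÷ 60 = $1632.51.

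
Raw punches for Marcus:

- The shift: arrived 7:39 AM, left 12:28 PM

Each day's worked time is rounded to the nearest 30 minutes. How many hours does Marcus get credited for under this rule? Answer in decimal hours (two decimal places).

The shift: 7:39 AM–12:28 PM = 4 h 49 min → rounds to 5 h 0 min

5.00 hours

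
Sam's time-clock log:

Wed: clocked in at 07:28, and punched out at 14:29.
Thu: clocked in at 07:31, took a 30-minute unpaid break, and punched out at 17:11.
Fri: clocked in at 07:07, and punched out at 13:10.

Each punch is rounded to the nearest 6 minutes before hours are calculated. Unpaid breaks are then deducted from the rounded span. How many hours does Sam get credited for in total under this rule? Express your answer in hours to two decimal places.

22.30 hours

Wed: in 07:28→07:30, out 14:29→14:30; 7 h 0 min
Thu: in 07:31→07:30, out 17:11→17:12; 9 h 42 min − 30 min = 9 h 12 min
Fri: in 07:07→07:06, out 13:10→13:12; 6 h 6 min
Total credited: 22 h 18 min.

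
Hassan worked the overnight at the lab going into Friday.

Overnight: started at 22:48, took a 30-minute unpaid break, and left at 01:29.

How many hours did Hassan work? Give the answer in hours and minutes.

2 h 11 min

Overnight: 22:48 → midnight = 1 h 12 min; midnight → 01:29 = 1 h 29 min; span 2 h 41 min; less 30 min break → 2 h 11 min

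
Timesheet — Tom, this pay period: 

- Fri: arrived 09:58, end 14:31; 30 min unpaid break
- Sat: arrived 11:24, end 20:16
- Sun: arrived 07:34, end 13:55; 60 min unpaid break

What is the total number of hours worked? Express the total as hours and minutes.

18 h 16 min

Fri: 09:58–14:31 = 4 h 33 min; less 30 min break → 4 h 3 min
Sat: 11:24–20:16 = 8 h 52 min
Sun: 07:34–13:55 = 6 h 21 min; less 60 min break → 5 h 21 min
Total: 4 h 3 min + 8 h 52 min + 5 h 21 min = 18 h 16 min.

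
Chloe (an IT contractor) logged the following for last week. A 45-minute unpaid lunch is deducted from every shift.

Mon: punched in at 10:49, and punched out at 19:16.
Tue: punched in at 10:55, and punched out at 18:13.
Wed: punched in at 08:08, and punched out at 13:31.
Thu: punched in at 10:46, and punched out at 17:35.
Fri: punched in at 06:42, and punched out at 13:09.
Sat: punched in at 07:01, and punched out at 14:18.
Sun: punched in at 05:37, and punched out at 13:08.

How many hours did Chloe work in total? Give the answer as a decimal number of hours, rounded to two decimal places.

Mon: 10:49–19:16 = 8 h 27 min; less 45 min break → 7 h 42 min
Tue: 10:55–18:13 = 7 h 18 min; less 45 min break → 6 h 33 min
Wed: 08:08–13:31 = 5 h 23 min; less 45 min break → 4 h 38 min
Thu: 10:46–17:35 = 6 h 49 min; less 45 min break → 6 h 4 min
Fri: 06:42–13:09 = 6 h 27 min; less 45 min break → 5 h 42 min
Sat: 07:01–14:18 = 7 h 17 min; less 45 min break → 6 h 32 min
Sun: 05:37–13:08 = 7 h 31 min; less 45 min break → 6 h 46 min
Total: 7 h 42 min + 6 h 33 min + 4 h 38 min + 6 h 4 min + 5 h 42 min + 6 h 32 min + 6 h 46 min = 43 h 57 min.

43.95 hours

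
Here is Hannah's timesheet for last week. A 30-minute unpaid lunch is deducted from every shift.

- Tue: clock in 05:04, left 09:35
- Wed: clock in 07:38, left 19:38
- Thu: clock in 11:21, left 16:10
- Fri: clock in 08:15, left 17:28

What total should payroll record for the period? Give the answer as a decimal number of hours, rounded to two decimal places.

Tue: 05:04–09:35 = 4 h 31 min; less 30 min break → 4 h 1 min
Wed: 07:38–19:38 = 12 h 0 min; less 30 min break → 11 h 30 min
Thu: 11:21–16:10 = 4 h 49 min; less 30 min break → 4 h 19 min
Fri: 08:15–17:28 = 9 h 13 min; less 30 min break → 8 h 43 min
Total: 4 h 1 min + 11 h 30 min + 4 h 19 min + 8 h 43 min = 28 h 33 min.

28.55 hours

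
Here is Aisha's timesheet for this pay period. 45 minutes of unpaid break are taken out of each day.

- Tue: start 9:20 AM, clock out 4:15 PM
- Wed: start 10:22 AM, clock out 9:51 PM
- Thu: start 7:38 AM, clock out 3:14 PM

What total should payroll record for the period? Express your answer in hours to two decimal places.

Tue: 9:20 AM–4:15 PM = 6 h 55 min; less 45 min break → 6 h 10 min
Wed: 10:22 AM–9:51 PM = 11 h 29 min; less 45 min break → 10 h 44 min
Thu: 7:38 AM–3:14 PM = 7 h 36 min; less 45 min break → 6 h 51 min
Total: 6 h 10 min + 10 h 44 min + 6 h 51 min = 23 h 45 min.

23.75 hours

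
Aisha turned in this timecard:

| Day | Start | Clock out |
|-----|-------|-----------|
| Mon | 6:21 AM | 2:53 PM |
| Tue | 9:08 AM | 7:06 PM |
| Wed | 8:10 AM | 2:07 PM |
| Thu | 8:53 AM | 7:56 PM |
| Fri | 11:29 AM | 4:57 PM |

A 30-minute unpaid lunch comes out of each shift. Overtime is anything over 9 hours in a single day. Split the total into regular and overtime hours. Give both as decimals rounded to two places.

Regular 36.45 hours, overtime 2.02 hours

Mon: 6:21 AM–2:53 PM = 8 h 32 min; less 30 min break → 8 h 2 min
Tue: 9:08 AM–7:06 PM = 9 h 58 min; less 30 min break → 9 h 28 min
Wed: 8:10 AM–2:07 PM = 5 h 57 min; less 30 min break → 5 h 27 min
Thu: 8:53 AM–7:56 PM = 11 h 3 min; less 30 min break → 10 h 33 min
Fri: 11:29 AM–4:57 PM = 5 h 28 min; less 30 min break → 4 h 58 min
Mon reg 8 h 2 min / OT 0 h 0 min; Tue reg 9 h 0 min / OT 0 h 28 min; Wed reg 5 h 27 min / OT 0 h 0 min; Thu reg 9 h 0 min / OT 1 h 33 min; Fri reg 4 h 58 min / OT 0 h 0 min.
Totals: regular 36 h 27 min, overtime 2 h 1 min.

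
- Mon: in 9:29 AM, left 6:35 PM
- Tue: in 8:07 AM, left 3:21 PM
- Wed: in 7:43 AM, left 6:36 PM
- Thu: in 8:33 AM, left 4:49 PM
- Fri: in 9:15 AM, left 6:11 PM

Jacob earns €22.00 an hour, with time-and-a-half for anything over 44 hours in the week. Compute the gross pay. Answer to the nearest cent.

Mon: 9:29 AM–6:35 PM = 9 h 6 min
Tue: 8:07 AM–3:21 PM = 7 h 14 min
Wed: 7:43 AM–6:36 PM = 10 h 53 min
Thu: 8:33 AM–4:49 PM = 8 h 16 min
Fri: 9:15 AM–6:11 PM = 8 h 56 min
Total worked: 44 h 25 min = 2665 min.
Regular 44 h 0 min = 2640 min at €22.00/h; overtime 0 h 25 min = 25 min at €33.00/h.
Pay = (2640 × €22.00 + 25 × €33.00) ÷ 60 = €981.75.

€981.75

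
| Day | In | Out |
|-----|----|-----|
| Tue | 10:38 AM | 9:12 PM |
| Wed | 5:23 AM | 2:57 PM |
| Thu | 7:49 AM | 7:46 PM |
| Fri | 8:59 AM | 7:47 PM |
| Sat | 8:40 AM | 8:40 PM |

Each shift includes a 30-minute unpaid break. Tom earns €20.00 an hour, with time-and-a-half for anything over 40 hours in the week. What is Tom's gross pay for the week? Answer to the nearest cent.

€1171.50

Tue: 10:38 AM–9:12 PM = 10 h 34 min; less 30 min break → 10 h 4 min
Wed: 5:23 AM–2:57 PM = 9 h 34 min; less 30 min break → 9 h 4 min
Thu: 7:49 AM–7:46 PM = 11 h 57 min; less 30 min break → 11 h 27 min
Fri: 8:59 AM–7:47 PM = 10 h 48 min; less 30 min break → 10 h 18 min
Sat: 8:40 AM–8:40 PM = 12 h 0 min; less 30 min break → 11 h 30 min
Total worked: 52 h 23 min = 3143 min.
Regular 40 h 0 min = 2400 min at €20.00/h; overtime 12 h 23 min = 743 min at €30.00/h.
Pay = (2400 × €20.00 + 743 × €30.00) ÷ 60 = €1171.50.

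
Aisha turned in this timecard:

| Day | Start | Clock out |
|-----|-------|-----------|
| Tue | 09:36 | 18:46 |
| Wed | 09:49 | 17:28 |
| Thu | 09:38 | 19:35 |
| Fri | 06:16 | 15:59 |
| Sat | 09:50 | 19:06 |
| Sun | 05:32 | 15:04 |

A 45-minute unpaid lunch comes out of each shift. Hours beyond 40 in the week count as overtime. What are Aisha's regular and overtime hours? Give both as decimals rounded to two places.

Regular 40.00 hours, overtime 10.78 hours

Tue: 09:36–18:46 = 9 h 10 min; less 45 min break → 8 h 25 min
Wed: 09:49–17:28 = 7 h 39 min; less 45 min break → 6 h 54 min
Thu: 09:38–19:35 = 9 h 57 min; less 45 min break → 9 h 12 min
Fri: 06:16–15:59 = 9 h 43 min; less 45 min break → 8 h 58 min
Sat: 09:50–19:06 = 9 h 16 min; less 45 min break → 8 h 31 min
Sun: 05:32–15:04 = 9 h 32 min; less 45 min break → 8 h 47 min
Total worked: 50 h 47 min = 50.78 h.
Threshold 40 h → overtime 10 h 47 min, regular 40 h 0 min.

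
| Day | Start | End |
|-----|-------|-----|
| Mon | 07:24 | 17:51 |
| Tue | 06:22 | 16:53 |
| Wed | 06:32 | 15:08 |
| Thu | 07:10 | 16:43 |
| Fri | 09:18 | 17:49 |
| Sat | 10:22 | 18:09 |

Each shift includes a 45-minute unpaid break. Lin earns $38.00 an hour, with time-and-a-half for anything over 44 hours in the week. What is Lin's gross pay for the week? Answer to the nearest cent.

$2066.25

Mon: 07:24–17:51 = 10 h 27 min; less 45 min break → 9 h 42 min
Tue: 06:22–16:53 = 10 h 31 min; less 45 min break → 9 h 46 min
Wed: 06:32–15:08 = 8 h 36 min; less 45 min break → 7 h 51 min
Thu: 07:10–16:43 = 9 h 33 min; less 45 min break → 8 h 48 min
Fri: 09:18–17:49 = 8 h 31 min; less 45 min break → 7 h 46 min
Sat: 10:22–18:09 = 7 h 47 min; less 45 min break → 7 h 2 min
Total worked: 50 h 55 min = 3055 min.
Regular 44 h 0 min = 2640 min at $38.00/h; overtime 6 h 55 min = 415 min at $57.00/h.
Pay = (2640 × $38.00 + 415 × $57.00) ÷ 60 = $2066.25.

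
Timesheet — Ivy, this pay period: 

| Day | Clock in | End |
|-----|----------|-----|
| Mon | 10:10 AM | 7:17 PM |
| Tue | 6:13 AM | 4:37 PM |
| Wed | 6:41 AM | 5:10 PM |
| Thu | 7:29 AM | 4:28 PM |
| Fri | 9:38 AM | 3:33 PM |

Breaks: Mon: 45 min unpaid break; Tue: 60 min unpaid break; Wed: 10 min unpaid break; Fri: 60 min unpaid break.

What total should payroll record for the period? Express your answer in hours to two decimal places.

41.98 hours

Mon: 10:10 AM–7:17 PM = 9 h 7 min; less 45 min break → 8 h 22 min
Tue: 6:13 AM–4:37 PM = 10 h 24 min; less 60 min break → 9 h 24 min
Wed: 6:41 AM–5:10 PM = 10 h 29 min; less 10 min break → 10 h 19 min
Thu: 7:29 AM–4:28 PM = 8 h 59 min
Fri: 9:38 AM–3:33 PM = 5 h 55 min; less 60 min break → 4 h 55 min
Total: 8 h 22 min + 9 h 24 min + 10 h 19 min + 8 h 59 min + 4 h 55 min = 41 h 59 min.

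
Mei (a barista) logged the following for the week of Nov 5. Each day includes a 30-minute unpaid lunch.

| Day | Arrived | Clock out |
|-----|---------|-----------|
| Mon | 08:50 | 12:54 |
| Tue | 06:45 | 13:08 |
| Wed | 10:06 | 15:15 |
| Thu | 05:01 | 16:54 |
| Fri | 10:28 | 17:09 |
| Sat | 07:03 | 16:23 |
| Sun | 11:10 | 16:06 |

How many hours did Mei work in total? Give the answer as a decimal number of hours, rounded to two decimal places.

Mon: 08:50–12:54 = 4 h 4 min; less 30 min break → 3 h 34 min
Tue: 06:45–13:08 = 6 h 23 min; less 30 min break → 5 h 53 min
Wed: 10:06–15:15 = 5 h 9 min; less 30 min break → 4 h 39 min
Thu: 05:01–16:54 = 11 h 53 min; less 30 min break → 11 h 23 min
Fri: 10:28–17:09 = 6 h 41 min; less 30 min break → 6 h 11 min
Sat: 07:03–16:23 = 9 h 20 min; less 30 min break → 8 h 50 min
Sun: 11:10–16:06 = 4 h 56 min; less 30 min break → 4 h 26 min
Total: 3 h 34 min + 5 h 53 min + 4 h 39 min + 11 h 23 min + 6 h 11 min + 8 h 50 min + 4 h 26 min = 44 h 56 min.

44.93 hours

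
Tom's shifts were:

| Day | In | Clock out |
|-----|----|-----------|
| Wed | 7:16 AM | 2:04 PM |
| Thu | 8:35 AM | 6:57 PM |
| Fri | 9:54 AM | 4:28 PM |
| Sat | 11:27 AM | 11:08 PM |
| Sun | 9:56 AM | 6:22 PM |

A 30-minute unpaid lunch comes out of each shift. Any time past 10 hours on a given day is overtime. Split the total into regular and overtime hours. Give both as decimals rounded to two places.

Wed: 7:16 AM–2:04 PM = 6 h 48 min; less 30 min break → 6 h 18 min
Thu: 8:35 AM–6:57 PM = 10 h 22 min; less 30 min break → 9 h 52 min
Fri: 9:54 AM–4:28 PM = 6 h 34 min; less 30 min break → 6 h 4 min
Sat: 11:27 AM–11:08 PM = 11 h 41 min; less 30 min break → 11 h 11 min
Sun: 9:56 AM–6:22 PM = 8 h 26 min; less 30 min break → 7 h 56 min
Wed reg 6 h 18 min / OT 0 h 0 min; Thu reg 9 h 52 min / OT 0 h 0 min; Fri reg 6 h 4 min / OT 0 h 0 min; Sat reg 10 h 0 min / OT 1 h 11 min; Sun reg 7 h 56 min / OT 0 h 0 min.
Totals: regular 40 h 10 min, overtime 1 h 11 min.

Regular 40.17 hours, overtime 1.18 hours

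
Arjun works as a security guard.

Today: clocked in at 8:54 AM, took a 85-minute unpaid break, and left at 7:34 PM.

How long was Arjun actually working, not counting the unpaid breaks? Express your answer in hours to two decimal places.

Today: 8:54 AM–7:34 PM = 10 h 40 min; less 85 min break → 9 h 15 min

9.25 hours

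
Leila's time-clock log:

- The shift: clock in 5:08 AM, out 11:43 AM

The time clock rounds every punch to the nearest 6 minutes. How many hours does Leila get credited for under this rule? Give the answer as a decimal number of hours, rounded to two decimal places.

The shift: in 5:08 AM→5:06 AM, out 11:43 AM→11:42 AM; 6 h 36 min

6.60 hours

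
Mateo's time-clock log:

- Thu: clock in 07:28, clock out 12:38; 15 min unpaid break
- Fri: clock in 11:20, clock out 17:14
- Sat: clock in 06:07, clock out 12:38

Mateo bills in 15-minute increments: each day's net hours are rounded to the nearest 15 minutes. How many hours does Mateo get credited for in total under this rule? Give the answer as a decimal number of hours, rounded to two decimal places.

17.50 hours

Thu: 07:28–12:38 = 5 h 10 min − 15 min = 4 h 55 min → rounds to 5 h 0 min
Fri: 11:20–17:14 = 5 h 54 min → rounds to 6 h 0 min
Sat: 06:07–12:38 = 6 h 31 min → rounds to 6 h 30 min
Total credited: 17 h 30 min.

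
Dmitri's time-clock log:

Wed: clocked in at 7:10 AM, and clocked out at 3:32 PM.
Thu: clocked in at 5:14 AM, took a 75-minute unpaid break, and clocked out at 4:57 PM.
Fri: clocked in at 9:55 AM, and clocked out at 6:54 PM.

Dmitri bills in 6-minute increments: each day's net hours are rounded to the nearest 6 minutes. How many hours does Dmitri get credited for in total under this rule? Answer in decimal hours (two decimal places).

Wed: 7:10 AM–3:32 PM = 8 h 22 min → rounds to 8 h 24 min
Thu: 5:14 AM–4:57 PM = 11 h 43 min − 75 min = 10 h 28 min → rounds to 10 h 30 min
Fri: 9:55 AM–6:54 PM = 8 h 59 min → rounds to 9 h 0 min
Total credited: 27 h 54 min.

27.90 hours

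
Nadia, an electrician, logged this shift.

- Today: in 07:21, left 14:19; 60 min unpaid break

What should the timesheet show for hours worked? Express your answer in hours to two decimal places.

Today: 07:21–14:19 = 6 h 58 min; less 60 min break → 5 h 58 min

5.97 hours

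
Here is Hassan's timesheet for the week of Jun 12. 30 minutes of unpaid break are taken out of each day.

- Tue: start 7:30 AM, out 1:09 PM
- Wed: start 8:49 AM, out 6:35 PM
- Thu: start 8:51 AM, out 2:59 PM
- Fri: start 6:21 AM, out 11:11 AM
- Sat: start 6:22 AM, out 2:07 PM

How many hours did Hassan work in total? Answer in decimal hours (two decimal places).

31.63 hours

Tue: 7:30 AM–1:09 PM = 5 h 39 min; less 30 min break → 5 h 9 min
Wed: 8:49 AM–6:35 PM = 9 h 46 min; less 30 min break → 9 h 16 min
Thu: 8:51 AM–2:59 PM = 6 h 8 min; less 30 min break → 5 h 38 min
Fri: 6:21 AM–11:11 AM = 4 h 50 min; less 30 min break → 4 h 20 min
Sat: 6:22 AM–2:07 PM = 7 h 45 min; less 30 min break → 7 h 15 min
Total: 5 h 9 min + 9 h 16 min + 5 h 38 min + 4 h 20 min + 7 h 15 min = 31 h 38 min.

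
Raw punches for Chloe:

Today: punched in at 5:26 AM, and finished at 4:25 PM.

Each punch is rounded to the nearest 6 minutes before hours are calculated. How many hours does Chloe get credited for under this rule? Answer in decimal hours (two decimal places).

11.00 hours

Today: in 5:26 AM→5:24 AM, out 4:25 PM→4:24 PM; 11 h 0 min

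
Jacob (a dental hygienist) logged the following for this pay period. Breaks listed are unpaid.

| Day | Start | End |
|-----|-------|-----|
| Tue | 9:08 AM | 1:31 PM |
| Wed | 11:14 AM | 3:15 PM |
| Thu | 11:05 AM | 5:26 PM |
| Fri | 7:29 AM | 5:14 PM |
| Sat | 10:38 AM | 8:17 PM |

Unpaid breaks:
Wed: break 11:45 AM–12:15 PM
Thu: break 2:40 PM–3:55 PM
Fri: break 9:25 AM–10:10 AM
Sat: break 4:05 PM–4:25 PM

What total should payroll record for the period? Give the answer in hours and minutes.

Tue: 9:08 AM–1:31 PM = 4 h 23 min
Wed: 11:14 AM–3:15 PM = 4 h 1 min; less 30 min break → 3 h 31 min
Thu: 11:05 AM–5:26 PM = 6 h 21 min; less 75 min break → 5 h 6 min
Fri: 7:29 AM–5:14 PM = 9 h 45 min; less 45 min break → 9 h 0 min
Sat: 10:38 AM–8:17 PM = 9 h 39 min; less 20 min break → 9 h 19 min
Total: 4 h 23 min + 3 h 31 min + 5 h 6 min + 9 h 0 min + 9 h 19 min = 31 h 19 min.

31 h 19 min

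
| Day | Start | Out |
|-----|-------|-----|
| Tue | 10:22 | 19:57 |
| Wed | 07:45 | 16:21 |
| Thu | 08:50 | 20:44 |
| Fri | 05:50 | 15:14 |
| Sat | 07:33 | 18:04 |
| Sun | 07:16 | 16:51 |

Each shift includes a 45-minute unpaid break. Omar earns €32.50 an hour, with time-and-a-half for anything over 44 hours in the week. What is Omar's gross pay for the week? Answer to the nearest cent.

€1970.31

Tue: 10:22–19:57 = 9 h 35 min; less 45 min break → 8 h 50 min
Wed: 07:45–16:21 = 8 h 36 min; less 45 min break → 7 h 51 min
Thu: 08:50–20:44 = 11 h 54 min; less 45 min break → 11 h 9 min
Fri: 05:50–15:14 = 9 h 24 min; less 45 min break → 8 h 39 min
Sat: 07:33–18:04 = 10 h 31 min; less 45 min break → 9 h 46 min
Sun: 07:16–16:51 = 9 h 35 min; less 45 min break → 8 h 50 min
Total worked: 55 h 5 min = 3305 min.
Regular 44 h 0 min = 2640 min at €32.50/h; overtime 11 h 5 min = 665 min at €48.75/h.
Pay = (2640 × €32.50 + 665 × €48.75) ÷ 60 = €1970.31.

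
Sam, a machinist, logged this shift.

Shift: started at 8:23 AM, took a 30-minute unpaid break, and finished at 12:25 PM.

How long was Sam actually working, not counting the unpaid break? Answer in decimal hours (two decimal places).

Shift: 8:23 AM–12:25 PM = 4 h 2 min; less 30 min break → 3 h 32 min

3.53 hours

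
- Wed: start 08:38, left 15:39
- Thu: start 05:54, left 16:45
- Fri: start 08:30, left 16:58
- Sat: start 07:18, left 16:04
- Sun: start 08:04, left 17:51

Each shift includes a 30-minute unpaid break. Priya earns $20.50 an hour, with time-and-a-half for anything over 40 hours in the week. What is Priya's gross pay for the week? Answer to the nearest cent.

Wed: 08:38–15:39 = 7 h 1 min; less 30 min break → 6 h 31 min
Thu: 05:54–16:45 = 10 h 51 min; less 30 min break → 10 h 21 min
Fri: 08:30–16:58 = 8 h 28 min; less 30 min break → 7 h 58 min
Sat: 07:18–16:04 = 8 h 46 min; less 30 min break → 8 h 16 min
Sun: 08:04–17:51 = 9 h 47 min; less 30 min break → 9 h 17 min
Total worked: 42 h 23 min = 2543 min.
Regular 40 h 0 min = 2400 min at $20.50/h; overtime 2 h 23 min = 143 min at $30.75/h.
Pay = (2400 × $20.50 + 143 × $30.75) ÷ 60 = $893.29.

$893.29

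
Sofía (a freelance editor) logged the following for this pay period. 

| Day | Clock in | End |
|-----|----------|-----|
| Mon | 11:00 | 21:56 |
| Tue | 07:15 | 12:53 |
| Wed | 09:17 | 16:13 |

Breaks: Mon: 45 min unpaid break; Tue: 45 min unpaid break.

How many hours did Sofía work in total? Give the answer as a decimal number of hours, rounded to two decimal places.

22.00 hours

Mon: 11:00–21:56 = 10 h 56 min; less 45 min break → 10 h 11 min
Tue: 07:15–12:53 = 5 h 38 min; less 45 min break → 4 h 53 min
Wed: 09:17–16:13 = 6 h 56 min
Total: 10 h 11 min + 4 h 53 min + 6 h 56 min = 22 h 0 min.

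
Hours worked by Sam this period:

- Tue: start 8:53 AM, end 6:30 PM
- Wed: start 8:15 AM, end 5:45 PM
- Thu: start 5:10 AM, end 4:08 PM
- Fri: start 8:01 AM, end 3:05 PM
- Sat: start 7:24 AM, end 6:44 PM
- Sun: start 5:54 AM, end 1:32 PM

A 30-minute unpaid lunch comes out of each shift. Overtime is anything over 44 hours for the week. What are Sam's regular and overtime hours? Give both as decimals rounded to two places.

Regular 44.00 hours, overtime 9.12 hours

Tue: 8:53 AM–6:30 PM = 9 h 37 min; less 30 min break → 9 h 7 min
Wed: 8:15 AM–5:45 PM = 9 h 30 min; less 30 min break → 9 h 0 min
Thu: 5:10 AM–4:08 PM = 10 h 58 min; less 30 min break → 10 h 28 min
Fri: 8:01 AM–3:05 PM = 7 h 4 min; less 30 min break → 6 h 34 min
Sat: 7:24 AM–6:44 PM = 11 h 20 min; less 30 min break → 10 h 50 min
Sun: 5:54 AM–1:32 PM = 7 h 38 min; less 30 min break → 7 h 8 min
Total worked: 53 h 7 min = 53.12 h.
Threshold 44 h → overtime 9 h 7 min, regular 44 h 0 min.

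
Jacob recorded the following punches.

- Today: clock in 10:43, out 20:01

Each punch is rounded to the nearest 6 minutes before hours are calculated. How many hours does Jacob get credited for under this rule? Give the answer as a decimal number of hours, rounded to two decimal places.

9.30 hours

Today: in 10:43→10:42, out 20:01→20:00; 9 h 18 min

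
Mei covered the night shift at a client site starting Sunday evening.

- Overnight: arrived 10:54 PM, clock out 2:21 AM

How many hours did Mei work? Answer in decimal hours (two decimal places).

Overnight: 10:54 PM → midnight = 1 h 6 min; midnight → 2:21 AM = 2 h 21 min; span 3 h 27 min

3.45 hours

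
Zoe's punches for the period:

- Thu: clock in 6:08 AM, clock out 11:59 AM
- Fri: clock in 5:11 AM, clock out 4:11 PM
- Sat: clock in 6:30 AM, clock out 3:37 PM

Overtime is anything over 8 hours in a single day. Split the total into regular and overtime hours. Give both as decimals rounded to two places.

Thu: 6:08 AM–11:59 AM = 5 h 51 min
Fri: 5:11 AM–4:11 PM = 11 h 0 min
Sat: 6:30 AM–3:37 PM = 9 h 7 min
Thu reg 5 h 51 min / OT 0 h 0 min; Fri reg 8 h 0 min / OT 3 h 0 min; Sat reg 8 h 0 min / OT 1 h 7 min.
Totals: regular 21 h 51 min, overtime 4 h 7 min.

Regular 21.85 hours, overtime 4.12 hours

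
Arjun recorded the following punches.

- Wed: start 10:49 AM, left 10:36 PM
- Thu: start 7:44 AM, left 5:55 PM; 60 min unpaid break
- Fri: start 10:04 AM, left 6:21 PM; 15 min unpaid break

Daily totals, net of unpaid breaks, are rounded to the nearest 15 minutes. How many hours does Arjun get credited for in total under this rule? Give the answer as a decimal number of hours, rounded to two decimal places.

Wed: 10:49 AM–10:36 PM = 11 h 47 min → rounds to 11 h 45 min
Thu: 7:44 AM–5:55 PM = 10 h 11 min − 60 min = 9 h 11 min → rounds to 9 h 15 min
Fri: 10:04 AM–6:21 PM = 8 h 17 min − 15 min = 8 h 2 min → rounds to 8 h 0 min
Total credited: 29 h 0 min.

29.00 hours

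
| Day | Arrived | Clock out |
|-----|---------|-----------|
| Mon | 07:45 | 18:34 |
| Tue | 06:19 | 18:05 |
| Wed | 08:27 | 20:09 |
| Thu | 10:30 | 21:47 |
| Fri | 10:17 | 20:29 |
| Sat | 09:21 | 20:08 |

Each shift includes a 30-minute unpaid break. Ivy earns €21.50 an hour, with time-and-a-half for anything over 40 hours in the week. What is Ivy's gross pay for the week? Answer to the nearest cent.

€1619.49

Mon: 07:45–18:34 = 10 h 49 min; less 30 min break → 10 h 19 min
Tue: 06:19–18:05 = 11 h 46 min; less 30 min break → 11 h 16 min
Wed: 08:27–20:09 = 11 h 42 min; less 30 min break → 11 h 12 min
Thu: 10:30–21:47 = 11 h 17 min; less 30 min break → 10 h 47 min
Fri: 10:17–20:29 = 10 h 12 min; less 30 min break → 9 h 42 min
Sat: 09:21–20:08 = 10 h 47 min; less 30 min break → 10 h 17 min
Total worked: 63 h 33 min = 3813 min.
Regular 40 h 0 min = 2400 min at €21.50/h; overtime 23 h 33 min = 1413 min at €32.25/h.
Pay = (2400 × €21.50 + 1413 × €32.25) ÷ 60 = €1619.49.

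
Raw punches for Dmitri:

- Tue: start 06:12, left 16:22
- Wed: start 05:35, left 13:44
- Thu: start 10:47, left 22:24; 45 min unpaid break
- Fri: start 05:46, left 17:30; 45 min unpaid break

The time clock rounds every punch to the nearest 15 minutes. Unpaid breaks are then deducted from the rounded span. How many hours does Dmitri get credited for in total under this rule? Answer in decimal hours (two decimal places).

Tue: in 06:12→06:15, out 16:22→16:15; 10 h 0 min
Wed: in 05:35→05:30, out 13:44→13:45; 8 h 15 min
Thu: in 10:47→10:45, out 22:24→22:30; 11 h 45 min − 45 min = 11 h 0 min
Fri: in 05:46→05:45, out 17:30→17:30; 11 h 45 min − 45 min = 11 h 0 min
Total credited: 40 h 15 min.

40.25 hours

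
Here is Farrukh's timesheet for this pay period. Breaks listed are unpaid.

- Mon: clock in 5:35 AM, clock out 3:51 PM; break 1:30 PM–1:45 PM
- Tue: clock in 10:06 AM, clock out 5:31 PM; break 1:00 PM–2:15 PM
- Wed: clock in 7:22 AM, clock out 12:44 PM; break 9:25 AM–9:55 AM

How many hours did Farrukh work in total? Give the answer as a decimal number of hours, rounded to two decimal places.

21.05 hours

Mon: 5:35 AM–3:51 PM = 10 h 16 min; less 15 min break → 10 h 1 min
Tue: 10:06 AM–5:31 PM = 7 h 25 min; less 75 min break → 6 h 10 min
Wed: 7:22 AM–12:44 PM = 5 h 22 min; less 30 min break → 4 h 52 min
Total: 10 h 1 min + 6 h 10 min + 4 h 52 min = 21 h 3 min.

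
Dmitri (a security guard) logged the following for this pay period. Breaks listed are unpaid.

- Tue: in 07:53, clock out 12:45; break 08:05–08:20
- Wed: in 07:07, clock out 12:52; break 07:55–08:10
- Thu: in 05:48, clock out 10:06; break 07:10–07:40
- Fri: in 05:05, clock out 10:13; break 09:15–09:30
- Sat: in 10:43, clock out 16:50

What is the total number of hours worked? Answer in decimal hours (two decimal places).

Tue: 07:53–12:45 = 4 h 52 min; less 15 min break → 4 h 37 min
Wed: 07:07–12:52 = 5 h 45 min; less 15 min break → 5 h 30 min
Thu: 05:48–10:06 = 4 h 18 min; less 30 min break → 3 h 48 min
Fri: 05:05–10:13 = 5 h 8 min; less 15 min break → 4 h 53 min
Sat: 10:43–16:50 = 6 h 7 min
Total: 4 h 37 min + 5 h 30 min + 3 h 48 min + 4 h 53 min + 6 h 7 min = 24 h 55 min.

24.92 hours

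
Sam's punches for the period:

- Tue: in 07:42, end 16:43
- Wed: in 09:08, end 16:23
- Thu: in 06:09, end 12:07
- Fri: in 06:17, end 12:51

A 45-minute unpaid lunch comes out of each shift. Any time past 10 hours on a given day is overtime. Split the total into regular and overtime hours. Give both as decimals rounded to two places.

Regular 25.80 hours, overtime 0.00 hours

Tue: 07:42–16:43 = 9 h 1 min; less 45 min break → 8 h 16 min
Wed: 09:08–16:23 = 7 h 15 min; less 45 min break → 6 h 30 min
Thu: 06:09–12:07 = 5 h 58 min; less 45 min break → 5 h 13 min
Fri: 06:17–12:51 = 6 h 34 min; less 45 min break → 5 h 49 min
Tue reg 8 h 16 min / OT 0 h 0 min; Wed reg 6 h 30 min / OT 0 h 0 min; Thu reg 5 h 13 min / OT 0 h 0 min; Fri reg 5 h 49 min / OT 0 h 0 min.
Totals: regular 25 h 48 min, overtime 0 h 0 min.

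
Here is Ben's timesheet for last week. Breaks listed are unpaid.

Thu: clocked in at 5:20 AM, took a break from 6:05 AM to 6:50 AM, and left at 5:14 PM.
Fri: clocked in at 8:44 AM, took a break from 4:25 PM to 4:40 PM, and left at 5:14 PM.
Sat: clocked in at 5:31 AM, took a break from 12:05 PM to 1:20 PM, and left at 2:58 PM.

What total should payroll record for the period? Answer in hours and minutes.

27 h 36 min

Thu: 5:20 AM–5:14 PM = 11 h 54 min; less 45 min break → 11 h 9 min
Fri: 8:44 AM–5:14 PM = 8 h 30 min; less 15 min break → 8 h 15 min
Sat: 5:31 AM–2:58 PM = 9 h 27 min; less 75 min break → 8 h 12 min
Total: 11 h 9 min + 8 h 15 min + 8 h 12 min = 27 h 36 min.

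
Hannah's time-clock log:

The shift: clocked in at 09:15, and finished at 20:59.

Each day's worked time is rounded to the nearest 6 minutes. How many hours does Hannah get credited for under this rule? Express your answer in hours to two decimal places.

The shift: 09:15–20:59 = 11 h 44 min → rounds to 11 h 42 min

11.70 hours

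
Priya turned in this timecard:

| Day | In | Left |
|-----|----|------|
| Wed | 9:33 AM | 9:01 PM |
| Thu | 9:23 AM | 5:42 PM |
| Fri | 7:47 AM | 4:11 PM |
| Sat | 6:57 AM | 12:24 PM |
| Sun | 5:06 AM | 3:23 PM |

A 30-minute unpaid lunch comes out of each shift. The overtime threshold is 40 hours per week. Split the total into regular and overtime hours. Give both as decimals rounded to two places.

Regular 40.00 hours, overtime 1.42 hours

Wed: 9:33 AM–9:01 PM = 11 h 28 min; less 30 min break → 10 h 58 min
Thu: 9:23 AM–5:42 PM = 8 h 19 min; less 30 min break → 7 h 49 min
Fri: 7:47 AM–4:11 PM = 8 h 24 min; less 30 min break → 7 h 54 min
Sat: 6:57 AM–12:24 PM = 5 h 27 min; less 30 min break → 4 h 57 min
Sun: 5:06 AM–3:23 PM = 10 h 17 min; less 30 min break → 9 h 47 min
Total worked: 41 h 25 min = 41.42 h.
Threshold 40 h → overtime 1 h 25 min, regular 40 h 0 min.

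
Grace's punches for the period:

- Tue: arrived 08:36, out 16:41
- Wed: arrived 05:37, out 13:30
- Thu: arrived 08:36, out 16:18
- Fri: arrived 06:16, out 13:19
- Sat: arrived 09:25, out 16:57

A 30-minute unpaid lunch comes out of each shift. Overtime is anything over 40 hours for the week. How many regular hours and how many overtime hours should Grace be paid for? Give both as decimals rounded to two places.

Regular 35.75 hours, overtime 0.00 hours

Tue: 08:36–16:41 = 8 h 5 min; less 30 min break → 7 h 35 min
Wed: 05:37–13:30 = 7 h 53 min; less 30 min break → 7 h 23 min
Thu: 08:36–16:18 = 7 h 42 min; less 30 min break → 7 h 12 min
Fri: 06:16–13:19 = 7 h 3 min; less 30 min break → 6 h 33 min
Sat: 09:25–16:57 = 7 h 32 min; less 30 min break → 7 h 2 min
Total worked: 35 h 45 min = 35.75 h.
Threshold 40 h → overtime 0 h 0 min, regular 35 h 45 min.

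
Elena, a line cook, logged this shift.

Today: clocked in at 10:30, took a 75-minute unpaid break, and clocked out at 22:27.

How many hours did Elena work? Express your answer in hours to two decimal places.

Today: 10:30–22:27 = 11 h 57 min; less 75 min break → 10 h 42 min

10.70 hours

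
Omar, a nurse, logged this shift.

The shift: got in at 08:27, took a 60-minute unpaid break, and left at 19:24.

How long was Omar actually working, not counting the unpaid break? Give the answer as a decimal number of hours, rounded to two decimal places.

The shift: 08:27–19:24 = 10 h 57 min; less 60 min break → 9 h 57 min

9.95 hours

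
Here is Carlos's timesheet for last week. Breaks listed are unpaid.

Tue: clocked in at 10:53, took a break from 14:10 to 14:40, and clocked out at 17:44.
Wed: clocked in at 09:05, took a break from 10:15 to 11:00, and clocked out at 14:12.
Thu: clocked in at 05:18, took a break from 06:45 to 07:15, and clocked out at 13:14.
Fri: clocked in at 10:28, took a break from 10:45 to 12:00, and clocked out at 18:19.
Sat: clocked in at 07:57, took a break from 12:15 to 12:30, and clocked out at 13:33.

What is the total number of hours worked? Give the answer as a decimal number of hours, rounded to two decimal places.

Tue: 10:53–17:44 = 6 h 51 min; less 30 min break → 6 h 21 min
Wed: 09:05–14:12 = 5 h 7 min; less 45 min break → 4 h 22 min
Thu: 05:18–13:14 = 7 h 56 min; less 30 min break → 7 h 26 min
Fri: 10:28–18:19 = 7 h 51 min; less 75 min break → 6 h 36 min
Sat: 07:57–13:33 = 5 h 36 min; less 15 min break → 5 h 21 min
Total: 6 h 21 min + 4 h 22 min + 7 h 26 min + 6 h 36 min + 5 h 21 min = 30 h 6 min.

30.10 hours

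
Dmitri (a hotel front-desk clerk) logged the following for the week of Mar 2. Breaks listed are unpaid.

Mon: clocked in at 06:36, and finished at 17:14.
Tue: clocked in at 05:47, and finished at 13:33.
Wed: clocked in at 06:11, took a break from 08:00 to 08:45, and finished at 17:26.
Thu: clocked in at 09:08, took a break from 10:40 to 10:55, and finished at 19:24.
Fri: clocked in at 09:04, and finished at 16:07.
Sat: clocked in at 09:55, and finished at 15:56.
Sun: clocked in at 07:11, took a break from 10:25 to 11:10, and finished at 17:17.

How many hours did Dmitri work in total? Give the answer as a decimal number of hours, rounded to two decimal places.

Mon: 06:36–17:14 = 10 h 38 min
Tue: 05:47–13:33 = 7 h 46 min
Wed: 06:11–17:26 = 11 h 15 min; less 45 min break → 10 h 30 min
Thu: 09:08–19:24 = 10 h 16 min; less 15 min break → 10 h 1 min
Fri: 09:04–16:07 = 7 h 3 min
Sat: 09:55–15:56 = 6 h 1 min
Sun: 07:11–17:17 = 10 h 6 min; less 45 min break → 9 h 21 min
Total: 10 h 38 min + 7 h 46 min + 10 h 30 min + 10 h 1 min + 7 h 3 min + 6 h 1 min + 9 h 21 min = 61 h 20 min.

61.33 hours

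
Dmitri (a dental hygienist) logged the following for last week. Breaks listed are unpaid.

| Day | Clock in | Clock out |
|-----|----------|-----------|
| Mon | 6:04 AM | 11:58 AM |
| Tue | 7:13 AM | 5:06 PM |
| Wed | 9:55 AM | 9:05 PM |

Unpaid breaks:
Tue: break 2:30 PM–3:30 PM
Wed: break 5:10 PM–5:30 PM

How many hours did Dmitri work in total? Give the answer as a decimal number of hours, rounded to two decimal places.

Mon: 6:04 AM–11:58 AM = 5 h 54 min
Tue: 7:13 AM–5:06 PM = 9 h 53 min; less 60 min break → 8 h 53 min
Wed: 9:55 AM–9:05 PM = 11 h 10 min; less 20 min break → 10 h 50 min
Total: 5 h 54 min + 8 h 53 min + 10 h 50 min = 25 h 37 min.

25.62 hours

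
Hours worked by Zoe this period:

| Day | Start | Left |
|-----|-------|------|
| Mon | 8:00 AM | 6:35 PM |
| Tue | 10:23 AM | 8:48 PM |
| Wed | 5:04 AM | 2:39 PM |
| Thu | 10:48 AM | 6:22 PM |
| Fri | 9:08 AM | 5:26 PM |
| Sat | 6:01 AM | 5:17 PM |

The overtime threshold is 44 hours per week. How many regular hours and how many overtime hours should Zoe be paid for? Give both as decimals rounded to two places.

Mon: 8:00 AM–6:35 PM = 10 h 35 min
Tue: 10:23 AM–8:48 PM = 10 h 25 min
Wed: 5:04 AM–2:39 PM = 9 h 35 min
Thu: 10:48 AM–6:22 PM = 7 h 34 min
Fri: 9:08 AM–5:26 PM = 8 h 18 min
Sat: 6:01 AM–5:17 PM = 11 h 16 min
Total worked: 57 h 43 min = 57.72 h.
Threshold 44 h → overtime 13 h 43 min, regular 44 h 0 min.

Regular 44.00 hours, overtime 13.72 hours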